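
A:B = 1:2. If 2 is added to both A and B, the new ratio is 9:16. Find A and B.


Let A = 1k, B = 2k.
(1k + 2) / (2k + 2) = 9/16
Cross-multiply: 16(1k + 2) = 9(2k + 2)
16k + 32 = 18k + 18
16k - 18k = 18 - 32
-2k = -14
k = -14/-2 = 7
A = 1×7 = 7, B = 2×7 = 14
= A = 7, B = 14

A = 7, B = 14


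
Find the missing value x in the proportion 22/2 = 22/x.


Cross multiply: 22 × x = 2 × 22
22x = 44
x = 44 / 22
= 2.00

2.00


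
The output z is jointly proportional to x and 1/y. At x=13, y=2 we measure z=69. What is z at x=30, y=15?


z = k·x/y
Solve for k using the known point: k = z·y/x = 69×2/13 = 138/13 ≈ 10.6154
Now evaluate at x=30, y=15:
z = k × 30 / 15 = (138 × 30) / (13 × 15) = 4140/195
≈ 21.2308

21.2308


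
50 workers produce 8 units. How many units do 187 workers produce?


Direct proportion: y/x = constant
k = 8/50 = 0.1600
y₂ = k × 187 = 8 × 187 / 50 = 1496/50
= 29.92

29.92


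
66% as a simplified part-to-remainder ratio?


66% means 66 parts out of 100; remainder = 34
Part : remainder = 66:34
GCD = 2
= 33:17

33:17


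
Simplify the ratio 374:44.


GCD(374, 44) = 22
374/22 : 44/22
= 17:2

17:2


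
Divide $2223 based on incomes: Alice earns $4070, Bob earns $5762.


Total income = 4070 + 5762 = $9832
Alice: $2223 × 4070/9832 = $920.22
Bob: $2223 × 5762/9832 = $1302.78
= Alice: $920.22, Bob: $1302.78

Alice: $920.22, Bob: $1302.78


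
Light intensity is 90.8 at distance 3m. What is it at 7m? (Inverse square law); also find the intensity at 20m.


I₁d₁² = I₂d₂²
I at 7m = 90.8 × (3/7)² = 90.8 × 9/49 = 817.2/49 ≈ 16.6776
I at 20m = 90.8 × (3/20)² = 90.8 × 9/400 = 817.2/400 = 2.0430
= 16.6776 and 2.0430

16.6776 and 2.0430


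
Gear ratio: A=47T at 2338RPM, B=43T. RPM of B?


Gear ratio = 47:43 = 47:43
RPM_B = RPM_A × (teeth_A / teeth_B)
= 2338 × (47/43)
= 2555.5 RPM

2555.5 RPM


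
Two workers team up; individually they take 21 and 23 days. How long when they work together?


Rate of A = 1/21 per day
Rate of B = 1/23 per day
Combined rate = 1/21 + 1/23 = 44/483 ≈ 0.0911 per day
Days = 1 / combined rate = 483/44
≈ 10.98 days

10.98 days


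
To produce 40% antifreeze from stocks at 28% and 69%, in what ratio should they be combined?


Let x parts of 28% mix with y parts of 69%.
28x + 69y = 40(x + y)
28x + 69y = 40x + 40y
x(28 - 40) = y(40 - 69)
x/y = (69 - 40)/(40 - 28) = 29/12
Simplify: 29:12
= 29:12

29:12


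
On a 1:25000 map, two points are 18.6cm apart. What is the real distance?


Real distance = map distance × scale
= 18.6cm × 25000
= 465000 cm = 4650.0 m
= 4.650 km

4.650 km


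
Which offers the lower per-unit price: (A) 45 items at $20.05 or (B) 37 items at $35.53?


Deal A: $20.05/45 = $0.4456/unit
Deal B: $35.53/37 = $0.9603/unit
A is cheaper per unit
= Deal A

Deal A


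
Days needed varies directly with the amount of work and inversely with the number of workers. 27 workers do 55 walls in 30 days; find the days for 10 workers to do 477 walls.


Days ∝ work / workers, so d₂ = d₁ × (m₁/m₂) × (w₂/w₁)
Workers factor (inverse): 27/10 = 2.7000
Work factor (direct): 477/55 ≈ 8.6727
d₂ = 30 × 27/10 × 477/55 = (30 × 27 × 477) / (10 × 55) = 386370/550
≈ 702.49 days

702.49 days


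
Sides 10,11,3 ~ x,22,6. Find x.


Scale factor = 22/11 = 2
Missing side = 10 × 2
= 20.0

20.0


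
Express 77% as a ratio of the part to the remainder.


77% means 77 parts out of 100; remainder = 23
Part : remainder = 77:23
GCD = 1
= 77:23

77:23


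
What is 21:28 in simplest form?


GCD(21, 28) = 7
21/7 : 28/7
= 3:4

3:4


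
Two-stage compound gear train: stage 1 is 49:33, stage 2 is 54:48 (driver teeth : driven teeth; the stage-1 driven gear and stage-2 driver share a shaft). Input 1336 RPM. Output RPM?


Stage 1: RPM_B = RPM_A × t_A/t_B = 1336 × 49/33 = 65464/33 ≈ 1983.76
B and C share a shaft → RPM_C = RPM_B
Stage 2: RPM_D = RPM_C × t_C/t_D = RPM_A × (t_A×t_C)/(t_B×t_D)
Overall ratio = (49×54)/(33×48) = 2646/1584
RPM_D = 1336 × 2646/1584 = 3535056/1584
≈ 2231.73 RPM

2231.73 RPM


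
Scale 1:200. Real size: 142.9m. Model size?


Model size = real / scale
= 142.9 / 200
= 0.7145 m

0.7145 m


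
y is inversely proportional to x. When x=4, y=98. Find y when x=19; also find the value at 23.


Inverse proportion: x × y = constant
k = 4 × 98 = 392
At x=19: k/19 = 20.63
At x=23: k/23 = 17.04
= 20.63 and 17.04

20.63 and 17.04


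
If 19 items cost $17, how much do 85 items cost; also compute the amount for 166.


Direct proportion: y/x = constant
k = 17/19 ≈ 0.8947
y at x=85: k × 85 = 17 × 85 / 19 = 1445/19 ≈ 76.05
y at x=166: k × 166 = 17 × 166 / 19 = 2822/19 ≈ 148.53
= 76.05 and 148.53

76.05 and 148.53


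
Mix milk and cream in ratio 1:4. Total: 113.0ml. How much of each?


Total parts = 1 + 4 = 5
milk: 113.0 × 1/5 = 22.6ml
cream: 113.0 × 4/5 = 90.4ml
= 22.6ml and 90.4ml

22.6ml and 90.4ml


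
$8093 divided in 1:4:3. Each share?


Total parts = 1 + 4 + 3 = 8
Part 1: 8093 × 1/8 = 1011.63
Part 2: 8093 × 4/8 = 4046.50
Part 3: 8093 × 3/8 = 3034.88
= Part 1: $1011.63, Part 2: $4046.50, Part 3: $3034.88

Part 1: $1011.63, Part 2: $4046.50, Part 3: $3034.88


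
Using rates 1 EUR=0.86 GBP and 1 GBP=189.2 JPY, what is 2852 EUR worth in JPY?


Step 1: 2852 EUR × 0.86 = 2452.72 GBP
Step 2: 2452.72 GBP × 189.2 = 464054.62 JPY
Implied rate EUR→JPY = 0.86 × 189.2 = 162.7120
= 464054.62 JPY

464054.62 JPY


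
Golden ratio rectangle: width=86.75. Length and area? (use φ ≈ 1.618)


φ = (1 + √5) / 2 ≈ 1.618
Length = width × φ = 86.75 × 1.618 = 140.3615
≈ 140.36
Area = width × length = 86.75 × 140.3615 = 12176.360125 ≈ 12176.36
= Length: 140.36, Area: 12176.36

Length: 140.36, Area: 12176.36


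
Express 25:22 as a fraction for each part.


Total parts = 25 + 22 = 47
First part: 25/47 = 25/47
Second part: 22/47 = 22/47
= 25/47 and 22/47

25/47 and 22/47


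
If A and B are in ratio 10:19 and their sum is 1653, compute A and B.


Let A = 10k, B = 19k.
10k + 19k = 1653
29k = 1653 → k = 1653/29 = 57
A = 10×57 = 570, B = 19×57 = 1083
= A = 570, B = 1083

A = 570, B = 1083


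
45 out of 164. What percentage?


Percentage = (part / whole) × 100
= (45 / 164) × 100
≈ 27.44%

27.44%


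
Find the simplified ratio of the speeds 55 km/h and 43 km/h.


Ratio = 55:43
GCD = 1
Simplified = 55:43
Time ratio (same distance) = 43:55
Speed ratio = 55:43

55:43


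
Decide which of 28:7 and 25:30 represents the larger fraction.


28/7 = 4.0000
25/30 = 0.8333
4.0000 > 0.8333, so 28:7 is greater
= 28:7

28:7


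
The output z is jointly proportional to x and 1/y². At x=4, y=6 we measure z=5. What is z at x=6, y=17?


z = k·x/y²
Solve for k using the known point: k = z·y²/x = 5×36/4 = 180/4 = 45.0000
Now evaluate at x=6, y=17:
z = k × 6 / 289 = (180 × 6) / (4 × 289) = 1080/1156
≈ 0.9343

0.9343


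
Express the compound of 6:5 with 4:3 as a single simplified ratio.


Compound ratio = (6×4) : (5×3)
= 24:15
GCD = 3
= 8:5

8:5


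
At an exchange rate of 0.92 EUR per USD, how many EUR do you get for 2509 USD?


Amount × rate = 2509 × 0.92
= 2308.28 EUR

2308.28 EUR


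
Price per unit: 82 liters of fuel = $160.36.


Unit rate = total / quantity
= 160.36 / 82
= $1.96 per unit

$1.96 per unit


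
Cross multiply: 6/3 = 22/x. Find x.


Cross multiply: 6 × x = 3 × 22
6x = 66
x = 66 / 6
= 11.00

11.00


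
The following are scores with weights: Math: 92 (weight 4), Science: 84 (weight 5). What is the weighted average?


Numerator = 92×4 + 84×5
= 368 + 420
= 788
Total weight = 9
Weighted avg = 788/9
= 87.56

87.56


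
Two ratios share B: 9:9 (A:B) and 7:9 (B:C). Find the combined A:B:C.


Match B: multiply A:B by 7 → 63:63
Multiply B:C by 9 → 63:81
Combined: 63:63:81
GCD = 9
= 7:7:9

7:7:9


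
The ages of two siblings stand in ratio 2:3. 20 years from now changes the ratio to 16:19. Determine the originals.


Let A = 2k, B = 3k.
(2k + 20) / (3k + 20) = 16/19
Cross-multiply: 19(2k + 20) = 16(3k + 20)
38k + 380 = 48k + 320
38k - 48k = 320 - 380
-10k = -60
k = -60/-10 = 6
A = 2×6 = 12, B = 3×6 = 18
= A = 12, B = 18

A = 12, B = 18


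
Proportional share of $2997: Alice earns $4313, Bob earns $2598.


Total income = 4313 + 2598 = $6911
Alice: $2997 × 4313/6911 = $1870.36
Bob: $2997 × 2598/6911 = $1126.64
= Alice: $1870.36, Bob: $1126.64

Alice: $1870.36, Bob: $1126.64


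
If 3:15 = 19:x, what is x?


Cross multiply: 3 × x = 15 × 19
3x = 285
x = 285 / 3
= 95.00

95.00


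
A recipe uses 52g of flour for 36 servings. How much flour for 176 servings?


Direct proportion: y/x = constant
k = 52/36 ≈ 1.4444
y₂ = k × 176 = 52 × 176 / 36 = 9152/36
≈ 254.22

254.22


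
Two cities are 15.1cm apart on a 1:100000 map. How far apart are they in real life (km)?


Real distance = map distance × scale
= 15.1cm × 100000
= 1510000 cm = 15100.0 m
= 15.100 km

15.100 km


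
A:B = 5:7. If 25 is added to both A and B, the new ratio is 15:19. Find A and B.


Let A = 5k, B = 7k.
(5k + 25) / (7k + 25) = 15/19
Cross-multiply: 19(5k + 25) = 15(7k + 25)
95k + 475 = 105k + 375
95k - 105k = 375 - 475
-10k = -100
k = -100/-10 = 10
A = 5×10 = 50, B = 7×10 = 70
= A = 50, B = 70

A = 50, B = 70


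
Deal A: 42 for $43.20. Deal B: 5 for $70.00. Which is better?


Deal A: $43.20/42 = $1.0286/unit
Deal B: $70.00/5 = $14.0000/unit
A is cheaper per unit
= Deal A

Deal A


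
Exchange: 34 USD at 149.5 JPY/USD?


Amount × rate = 34 × 149.5
= 5083.00 JPY

5083.00 JPY


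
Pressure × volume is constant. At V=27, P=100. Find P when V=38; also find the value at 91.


Inverse proportion: x × y = constant
k = 27 × 100 = 2700
At x=38: k/38 = 71.05
At x=91: k/91 = 29.67
= 71.05 and 29.67

71.05 and 29.67


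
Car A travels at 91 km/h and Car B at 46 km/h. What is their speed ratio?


Ratio = 91:46
GCD = 1
Simplified = 91:46
Time ratio (same distance) = 46:91
Speed ratio = 91:46

91:46


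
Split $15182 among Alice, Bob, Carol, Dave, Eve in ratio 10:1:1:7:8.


Total parts = 10 + 1 + 1 + 7 + 8 = 27
Alice: 15182 × 10/27 = 5622.96
Bob: 15182 × 1/27 = 562.30
Carol: 15182 × 1/27 = 562.30
Dave: 15182 × 7/27 = 3936.07
Eve: 15182 × 8/27 = 4498.37
= Alice: $5622.96, Bob: $562.30, Carol: $562.30, Dave: $3936.07, Eve: $4498.37

Alice: $5622.96, Bob: $562.30, Carol: $562.30, Dave: $3936.07, Eve: $4498.37


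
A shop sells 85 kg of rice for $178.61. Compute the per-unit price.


Unit rate = total / quantity
= 178.61 / 85
= $2.10 per unit

$2.10 per unit


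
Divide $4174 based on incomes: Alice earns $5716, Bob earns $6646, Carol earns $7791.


Total income = 5716 + 6646 + 7791 = $20153
Alice: $4174 × 5716/20153 = $1183.87
Bob: $4174 × 6646/20153 = $1376.49
Carol: $4174 × 7791/20153 = $1613.64
= Alice: $1183.87, Bob: $1376.49, Carol: $1613.64

Alice: $1183.87, Bob: $1376.49, Carol: $1613.64


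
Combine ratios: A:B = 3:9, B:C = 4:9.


Match B: multiply A:B by 4 → 12:36
Multiply B:C by 9 → 36:81
Combined: 12:36:81
GCD = 3
= 4:12:27

4:12:27


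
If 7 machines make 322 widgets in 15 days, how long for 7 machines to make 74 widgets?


Days ∝ work / workers, so d₂ = d₁ × (m₁/m₂) × (w₂/w₁)
Workers factor (inverse): 7/7 = 1.0000
Work factor (direct): 74/322 ≈ 0.2298
d₂ = 15 × 7/7 × 74/322 = (15 × 7 × 74) / (7 × 322) = 7770/2254
≈ 3.45 days

3.45 days


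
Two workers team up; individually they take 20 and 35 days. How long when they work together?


Rate of A = 1/20 per day
Rate of B = 1/35 per day
Combined rate = 1/20 + 1/35 = 55/700 ≈ 0.0786 per day
Days = 1 / combined rate = 700/55
≈ 12.73 days

12.73 days


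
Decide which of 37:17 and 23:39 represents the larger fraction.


37/17 = 2.1765
23/39 = 0.5897
2.1765 > 0.5897, so 37:17 is greater
= 37:17

37:17


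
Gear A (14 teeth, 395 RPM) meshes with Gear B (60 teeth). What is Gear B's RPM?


Gear ratio = 14:60 = 7:30
RPM_B = RPM_A × (teeth_A / teeth_B)
= 395 × (14/60)
= 92.2 RPM

92.2 RPM


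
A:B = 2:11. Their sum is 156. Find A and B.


Let A = 2k, B = 11k.
2k + 11k = 156
13k = 156 → k = 156/13 = 12
A = 2×12 = 24, B = 11×12 = 132
= A = 24, B = 132

A = 24, B = 132


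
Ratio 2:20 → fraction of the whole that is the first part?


Total parts = 2 + 20 = 22
First part: 2/22 = 1/11
= 1/11

1/11


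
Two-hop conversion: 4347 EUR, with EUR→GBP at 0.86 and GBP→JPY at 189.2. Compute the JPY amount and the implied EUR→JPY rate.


Step 1: 4347 EUR × 0.86 = 3738.42 GBP
Step 2: 3738.42 GBP × 189.2 = 707309.06 JPY
Implied rate EUR→JPY = 0.86 × 189.2 = 162.7120
= 707309.06 JPY; implied rate 162.7120 JPY/EUR

707309.06 JPY; implied rate 162.7120 JPY/EUR


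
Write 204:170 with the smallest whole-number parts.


GCD(204, 170) = 34
204/34 : 170/34
= 6:5

6:5


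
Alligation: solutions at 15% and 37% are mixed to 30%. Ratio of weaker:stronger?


Let x parts of 15% mix with y parts of 37%.
15x + 37y = 30(x + y)
15x + 37y = 30x + 30y
x(15 - 30) = y(30 - 37)
x/y = (37 - 30)/(30 - 15) = 7/15
Simplify: 7:15
= 7:15

7:15


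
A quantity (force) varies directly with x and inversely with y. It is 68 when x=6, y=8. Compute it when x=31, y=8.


z = k·x/y
Solve for k using the known point: k = z·y/x = 68×8/6 = 544/6 ≈ 90.6667
Now evaluate at x=31, y=8:
z = k × 31 / 8 = (544 × 31) / (6 × 8) = 16864/48
≈ 351.3333

351.3333


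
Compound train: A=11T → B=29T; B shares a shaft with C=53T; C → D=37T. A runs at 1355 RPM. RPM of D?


Stage 1: RPM_B = RPM_A × t_A/t_B = 1355 × 11/29 = 14905/29 ≈ 513.97
B and C share a shaft → RPM_C = RPM_B
Stage 2: RPM_D = RPM_C × t_C/t_D = RPM_A × (t_A×t_C)/(t_B×t_D)
Overall ratio = (11×53)/(29×37) = 583/1073
RPM_D = 1355 × 583/1073 = 789965/1073
≈ 736.22 RPM

736.22 RPM


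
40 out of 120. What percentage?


Percentage = (part / whole) × 100
= (40 / 120) × 100
≈ 33.33%

33.33%


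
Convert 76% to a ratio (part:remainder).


76% means 76 parts out of 100; remainder = 24
Part : remainder = 76:24
GCD = 4
= 19:6

19:6


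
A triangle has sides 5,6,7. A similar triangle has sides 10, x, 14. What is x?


Scale factor = 10/5 = 2
Missing side = 6 × 2
= 12.0

12.0


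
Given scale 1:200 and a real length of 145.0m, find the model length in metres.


Model size = real / scale
= 145.0 / 200
= 0.7250 m

0.7250 m


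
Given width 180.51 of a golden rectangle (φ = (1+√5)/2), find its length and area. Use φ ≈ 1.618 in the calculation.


φ = (1 + √5) / 2 ≈ 1.618
Length = width × φ = 180.51 × 1.618 = 292.06518
≈ 292.07
Area = width × length = 180.51 × 292.06518 = 52720.6856418 ≈ 52720.69
= Length: 292.07, Area: 52720.69

Length: 292.07, Area: 52720.69


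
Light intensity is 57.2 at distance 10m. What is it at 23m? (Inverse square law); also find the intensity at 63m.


I₁d₁² = I₂d₂²
I at 23m = 57.2 × (10/23)² = 57.2 × 100/529 = 5720/529 ≈ 10.8129
I at 63m = 57.2 × (10/63)² = 57.2 × 100/3969 = 5720/3969 ≈ 1.4412
= 10.8129 and 1.4412

10.8129 and 1.4412


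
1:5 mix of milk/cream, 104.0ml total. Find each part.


Total parts = 1 + 5 = 6
milk: 104.0 × 1/6 = 17.3ml
cream: 104.0 × 5/6 = 86.7ml
= 17.3ml and 86.7ml

17.3ml and 86.7ml


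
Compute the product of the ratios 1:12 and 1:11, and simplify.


Compound ratio = (1×1) : (12×11)
= 1:132
GCD = 1
= 1:132

1:132


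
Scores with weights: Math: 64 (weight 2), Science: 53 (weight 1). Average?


Numerator = 64×2 + 53×1
= 128 + 53
= 181
Total weight = 3
Weighted avg = 181/3
= 60.33

60.33


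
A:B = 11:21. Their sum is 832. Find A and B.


Let A = 11k, B = 21k.
11k + 21k = 832
32k = 832 → k = 832/32 = 26
A = 11×26 = 286, B = 21×26 = 546
= A = 286, B = 546

A = 286, B = 546


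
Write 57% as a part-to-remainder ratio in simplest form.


57% means 57 parts out of 100; remainder = 43
Part : remainder = 57:43
GCD = 1
= 57:43

57:43


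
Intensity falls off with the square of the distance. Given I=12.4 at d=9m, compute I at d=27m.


I₁d₁² = I₂d₂²
I₂ = I₁ × (d₁/d₂)²
= 12.4 × (9/27)²
= 12.4 × 81/729
= 1004.4/729
≈ 1.3778

1.3778


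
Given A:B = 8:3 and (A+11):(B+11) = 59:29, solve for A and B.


Let A = 8k, B = 3k.
(8k + 11) / (3k + 11) = 59/29
Cross-multiply: 29(8k + 11) = 59(3k + 11)
232k + 319 = 177k + 649
232k - 177k = 649 - 319
55k = 330
k = 330/55 = 6
A = 8×6 = 48, B = 3×6 = 18
= A = 48, B = 18

A = 48, B = 18


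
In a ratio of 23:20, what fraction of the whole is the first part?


Total parts = 23 + 20 = 43
First part: 23/43 = 23/43
= 23/43

23/43


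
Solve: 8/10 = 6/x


Cross multiply: 8 × x = 10 × 6
8x = 60
x = 60 / 8
= 7.50

7.50


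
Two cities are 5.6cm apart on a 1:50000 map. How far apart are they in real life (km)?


Real distance = map distance × scale
= 5.6cm × 50000
= 280000 cm = 2800.0 m
= 2.800 km

2.800 km


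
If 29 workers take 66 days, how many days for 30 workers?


Inverse proportion: x × y = constant
k = 29 × 66 = 1914
y₂ = k / 30 = 1914 / 30
= 63.80

63.80


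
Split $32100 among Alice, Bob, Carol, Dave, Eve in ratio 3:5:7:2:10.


Total parts = 3 + 5 + 7 + 2 + 10 = 27
Alice: 32100 × 3/27 = 3566.67
Bob: 32100 × 5/27 = 5944.44
Carol: 32100 × 7/27 = 8322.22
Dave: 32100 × 2/27 = 2377.78
Eve: 32100 × 10/27 = 11888.89
= Alice: $3566.67, Bob: $5944.44, Carol: $8322.22, Dave: $2377.78, Eve: $11888.89

Alice: $3566.67, Bob: $5944.44, Carol: $8322.22, Dave: $2377.78, Eve: $11888.89


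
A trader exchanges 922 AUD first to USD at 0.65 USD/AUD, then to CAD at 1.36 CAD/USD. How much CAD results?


Step 1: 922 AUD × 0.65 = 599.30 USD
Step 2: 599.30 USD × 1.36 = 815.05 CAD
Implied rate AUD→CAD = 0.65 × 1.36 = 0.8840
= 815.05 CAD

815.05 CAD


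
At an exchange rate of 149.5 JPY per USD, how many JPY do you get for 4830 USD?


Amount × rate = 4830 × 149.5
= 722085.00 JPY

722085.00 JPY


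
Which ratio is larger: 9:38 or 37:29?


9/38 = 0.2368
37/29 = 1.2759
0.2368 < 1.2759, so 9:38 is less
= 37:29

37:29


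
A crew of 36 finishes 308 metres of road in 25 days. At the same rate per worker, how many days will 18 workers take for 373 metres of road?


Days ∝ work / workers, so d₂ = d₁ × (m₁/m₂) × (w₂/w₁)
Workers factor (inverse): 36/18 = 2.0000
Work factor (direct): 373/308 ≈ 1.2110
d₂ = 25 × 36/18 × 373/308 = (25 × 36 × 373) / (18 × 308) = 335700/5544
≈ 60.55 days

60.55 days


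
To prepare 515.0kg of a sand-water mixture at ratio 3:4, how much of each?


Total parts = 3 + 4 = 7
sand: 515.0 × 3/7 = 220.7kg
water: 515.0 × 4/7 = 294.3kg
= 220.7kg and 294.3kg

220.7kg and 294.3kg


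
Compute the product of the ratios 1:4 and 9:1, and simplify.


Compound ratio = (1×9) : (4×1)
= 9:4
GCD = 1
= 9:4

9:4


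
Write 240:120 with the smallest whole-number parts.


GCD(240, 120) = 120
240/120 : 120/120
= 2:1

2:1


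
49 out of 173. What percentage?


Percentage = (part / whole) × 100
= (49 / 173) × 100
≈ 28.32%

28.32%


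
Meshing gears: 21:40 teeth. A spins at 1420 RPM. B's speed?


Gear ratio = 21:40 = 21:40
RPM_B = RPM_A × (teeth_A / teeth_B)
= 1420 × (21/40)
= 745.5 RPM

745.5 RPM


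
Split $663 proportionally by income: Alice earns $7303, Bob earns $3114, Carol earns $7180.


Total income = 7303 + 3114 + 7180 = $17597
Alice: $663 × 7303/17597 = $275.15
Bob: $663 × 3114/17597 = $117.33
Carol: $663 × 7180/17597 = $270.52
= Alice: $275.15, Bob: $117.33, Carol: $270.52

Alice: $275.15, Bob: $117.33, Carol: $270.52


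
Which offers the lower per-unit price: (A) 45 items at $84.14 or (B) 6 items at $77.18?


Deal A: $84.14/45 = $1.8698/unit
Deal B: $77.18/6 = $12.8633/unit
A is cheaper per unit
= Deal A

Deal A


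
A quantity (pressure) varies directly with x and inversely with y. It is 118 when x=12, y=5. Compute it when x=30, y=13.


z = k·x/y
Solve for k using the known point: k = z·y/x = 118×5/12 = 590/12 ≈ 49.1667
Now evaluate at x=30, y=13:
z = k × 30 / 13 = (590 × 30) / (12 × 13) = 17700/156
≈ 113.4615

113.4615


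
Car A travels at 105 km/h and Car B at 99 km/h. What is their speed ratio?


Ratio = 105:99
GCD = 3
Simplified = 35:33
Time ratio (same distance) = 33:35
Speed ratio = 35:33

35:33


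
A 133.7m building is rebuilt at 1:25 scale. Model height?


Model size = real / scale
= 133.7 / 25
= 5.3480 m

5.3480 m


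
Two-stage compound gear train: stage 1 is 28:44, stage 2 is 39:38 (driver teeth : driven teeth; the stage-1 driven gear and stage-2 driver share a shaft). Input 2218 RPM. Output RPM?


Stage 1: RPM_B = RPM_A × t_A/t_B = 2218 × 28/44 = 62104/44 ≈ 1411.45
B and C share a shaft → RPM_C = RPM_B
Stage 2: RPM_D = RPM_C × t_C/t_D = RPM_A × (t_A×t_C)/(t_B×t_D)
Overall ratio = (28×39)/(44×38) = 1092/1672
RPM_D = 2218 × 1092/1672 = 2422056/1672
≈ 1448.60 RPM

1448.60 RPM


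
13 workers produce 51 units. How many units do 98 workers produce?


Direct proportion: y/x = constant
k = 51/13 ≈ 3.9231
y₂ = k × 98 = 51 × 98 / 13 = 4998/13
≈ 384.46

384.46


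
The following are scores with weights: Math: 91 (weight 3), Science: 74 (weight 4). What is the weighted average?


Numerator = 91×3 + 74×4
= 273 + 296
= 569
Total weight = 7
Weighted avg = 569/7
= 81.29

81.29


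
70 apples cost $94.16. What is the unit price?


Unit rate = total / quantity
= 94.16 / 70
= $1.35 per unit

$1.35 per unit


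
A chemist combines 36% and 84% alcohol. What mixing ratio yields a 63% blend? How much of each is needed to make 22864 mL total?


Let x parts of 36% mix with y parts of 84%.
36x + 84y = 63(x + y)
36x + 84y = 63x + 63y
x(36 - 63) = y(63 - 84)
x/y = (84 - 63)/(63 - 36) = 21/27
Simplify: 7:9
Total parts = 16; one part = 22864/16 = 1429.00 mL
36% solution: 7×1429.00 = 10003.00 mL
84% solution: 9×1429.00 = 12861.00 mL
= ratio 7:9; 10003.00 mL and 12861.00 mL

ratio 7:9; 10003.00 mL and 12861.00 mL


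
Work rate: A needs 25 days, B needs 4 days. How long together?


Rate of A = 1/25 per day
Rate of B = 1/4 per day
Combined rate = 1/25 + 1/4 = 29/100 = 0.2900 per day
Days = 1 / combined rate = 100/29
≈ 3.45 days

3.45 days


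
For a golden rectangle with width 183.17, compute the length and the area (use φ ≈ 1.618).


φ = (1 + √5) / 2 ≈ 1.618
Length = width × φ = 183.17 × 1.618 = 296.36906
≈ 296.37
Area = width × length = 183.17 × 296.36906 = 54285.9207202 ≈ 54285.92
= Length: 296.37, Area: 54285.92

Length: 296.37, Area: 54285.92


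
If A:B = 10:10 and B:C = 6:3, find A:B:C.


Match B: multiply A:B by 6 → 60:60
Multiply B:C by 10 → 60:30
Combined: 60:60:30
GCD = 30
= 2:2:1

2:2:1


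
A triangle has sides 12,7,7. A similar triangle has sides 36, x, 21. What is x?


Scale factor = 36/12 = 3
Missing side = 7 × 3
= 21.0

21.0


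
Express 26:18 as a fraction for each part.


Total parts = 26 + 18 = 44
First part: 26/44 = 13/22
Second part: 18/44 = 9/22
= 13/22 and 9/22

13/22 and 9/22


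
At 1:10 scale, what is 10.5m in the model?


Model size = real / scale
= 10.5 / 10
= 1.0500 m

1.0500 m


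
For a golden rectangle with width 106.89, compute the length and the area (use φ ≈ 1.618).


φ = (1 + √5) / 2 ≈ 1.618
Length = width × φ = 106.89 × 1.618 = 172.94802
≈ 172.95
Area = width × length = 106.89 × 172.94802 = 18486.4138578 ≈ 18486.41
= Length: 172.95, Area: 18486.41

Length: 172.95, Area: 18486.41


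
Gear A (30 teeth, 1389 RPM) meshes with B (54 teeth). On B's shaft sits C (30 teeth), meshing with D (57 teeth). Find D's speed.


Stage 1: RPM_B = RPM_A × t_A/t_B = 1389 × 30/54 = 41670/54 ≈ 771.67
B and C share a shaft → RPM_C = RPM_B
Stage 2: RPM_D = RPM_C × t_C/t_D = RPM_A × (t_A×t_C)/(t_B×t_D)
Overall ratio = (30×30)/(54×57) = 900/3078
RPM_D = 1389 × 900/3078 = 1250100/3078
≈ 406.14 RPM

406.14 RPM


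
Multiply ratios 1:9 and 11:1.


Compound ratio = (1×11) : (9×1)
= 11:9
GCD = 1
= 11:9

11:9


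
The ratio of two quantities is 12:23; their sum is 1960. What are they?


Let A = 12k, B = 23k.
12k + 23k = 1960
35k = 1960 → k = 1960/35 = 56
A = 12×56 = 672, B = 23×56 = 1288
= A = 672, B = 1288

A = 672, B = 1288


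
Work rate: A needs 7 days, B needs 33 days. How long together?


Rate of A = 1/7 per day
Rate of B = 1/33 per day
Combined rate = 1/7 + 1/33 = 40/231 ≈ 0.1732 per day
Days = 1 / combined rate = 231/40
≈ 5.78 days

5.78 days


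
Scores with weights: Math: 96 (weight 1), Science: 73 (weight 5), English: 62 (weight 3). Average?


Numerator = 96×1 + 73×5 + 62×3
= 96 + 365 + 186
= 647
Total weight = 9
Weighted avg = 647/9
= 71.89

71.89


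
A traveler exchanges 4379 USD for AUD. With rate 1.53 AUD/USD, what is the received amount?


Amount × rate = 4379 × 1.53
= 6699.87 AUD

6699.87 AUD


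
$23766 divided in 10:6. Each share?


Total parts = 10 + 6 = 16
Part 1: 23766 × 10/16 = 14853.75
Part 2: 23766 × 6/16 = 8912.25
= Part 1: $14853.75, Part 2: $8912.25

Part 1: $14853.75, Part 2: $8912.25


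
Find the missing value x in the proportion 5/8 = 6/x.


Cross multiply: 5 × x = 8 × 6
5x = 48
x = 48 / 5
= 9.60

9.60


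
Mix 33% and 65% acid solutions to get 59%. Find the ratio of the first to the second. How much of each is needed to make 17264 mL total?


Let x parts of 33% mix with y parts of 65%.
33x + 65y = 59(x + y)
33x + 65y = 59x + 59y
x(33 - 59) = y(59 - 65)
x/y = (65 - 59)/(59 - 33) = 6/26
Simplify: 3:13
Total parts = 16; one part = 17264/16 = 1079.00 mL
33% solution: 3×1079.00 = 3237.00 mL
65% solution: 13×1079.00 = 14027.00 mL
= ratio 3:13; 3237.00 mL and 14027.00 mL

ratio 3:13; 3237.00 mL and 14027.00 mL


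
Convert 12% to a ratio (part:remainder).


12% means 12 parts out of 100; remainder = 88
Part : remainder = 12:88
GCD = 4
= 3:22

3:22


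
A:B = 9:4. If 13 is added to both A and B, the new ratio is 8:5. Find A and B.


Let A = 9k, B = 4k.
(9k + 13) / (4k + 13) = 8/5
Cross-multiply: 5(9k + 13) = 8(4k + 13)
45k + 65 = 32k + 104
45k - 32k = 104 - 65
13k = 39
k = 39/13 = 3
A = 9×3 = 27, B = 4×3 = 12
= A = 27, B = 12

A = 27, B = 12


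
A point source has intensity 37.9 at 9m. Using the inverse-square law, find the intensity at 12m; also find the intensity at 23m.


I₁d₁² = I₂d₂²
I at 12m = 37.9 × (9/12)² = 37.9 × 81/144 = 3069.9/144 ≈ 21.3188
I at 23m = 37.9 × (9/23)² = 37.9 × 81/529 = 3069.9/529 ≈ 5.8032
= 21.3188 and 5.8032

21.3188 and 5.8032


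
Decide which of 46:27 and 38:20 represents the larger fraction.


46/27 = 1.7037
38/20 = 1.9000
1.7037 < 1.9000, so 46:27 is less
= 38:20

38:20


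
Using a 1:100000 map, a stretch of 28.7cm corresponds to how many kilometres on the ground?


Real distance = map distance × scale
= 28.7cm × 100000
= 2870000 cm = 28700.0 m
= 28.700 km

28.700 km


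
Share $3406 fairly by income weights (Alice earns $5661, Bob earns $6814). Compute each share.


Total income = 5661 + 6814 = $12475
Alice: $3406 × 5661/12475 = $1545.60
Bob: $3406 × 6814/12475 = $1860.40
= Alice: $1545.60, Bob: $1860.40

Alice: $1545.60, Bob: $1860.40


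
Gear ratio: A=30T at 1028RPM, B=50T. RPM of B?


Gear ratio = 30:50 = 3:5
RPM_B = RPM_A × (teeth_A / teeth_B)
= 1028 × (30/50)
= 616.8 RPM

616.8 RPM


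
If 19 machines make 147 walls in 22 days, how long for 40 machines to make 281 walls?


Days ∝ work / workers, so d₂ = d₁ × (m₁/m₂) × (w₂/w₁)
Workers factor (inverse): 19/40 = 0.4750
Work factor (direct): 281/147 ≈ 1.9116
d₂ = 22 × 19/40 × 281/147 = (22 × 19 × 281) / (40 × 147) = 117458/5880
≈ 19.98 days

19.98 days


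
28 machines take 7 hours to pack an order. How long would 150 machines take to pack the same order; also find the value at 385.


Inverse proportion: x × y = constant
k = 28 × 7 = 196
At x=150: k/150 = 1.31
At x=385: k/385 = 0.51
= 1.31 and 0.51

1.31 and 0.51


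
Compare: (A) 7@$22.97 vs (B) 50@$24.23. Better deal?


Deal A: $22.97/7 = $3.2814/unit
Deal B: $24.23/50 = $0.4846/unit
B is cheaper per unit
= Deal B

Deal B


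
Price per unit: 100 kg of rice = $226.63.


Unit rate = total / quantity
= 226.63 / 100
= $2.27 per unit

$2.27 per unit


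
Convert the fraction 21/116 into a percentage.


Percentage = (part / whole) × 100
= (21 / 116) × 100
≈ 18.10%

18.10%


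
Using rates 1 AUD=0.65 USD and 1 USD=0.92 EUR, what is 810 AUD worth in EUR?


Step 1: 810 AUD × 0.65 = 526.50 USD
Step 2: 526.50 USD × 0.92 = 484.38 EUR
Implied rate AUD→EUR = 0.65 × 0.92 = 0.5980
= 484.38 EUR

484.38 EUR


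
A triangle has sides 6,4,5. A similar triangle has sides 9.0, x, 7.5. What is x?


Scale factor = 9.0/6 = 1.5
Missing side = 4 × 1.5
= 6.0

6.0


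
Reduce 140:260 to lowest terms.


GCD(140, 260) = 20
140/20 : 260/20
= 7:13

7:13


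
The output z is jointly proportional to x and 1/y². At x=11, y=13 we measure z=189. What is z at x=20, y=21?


z = k·x/y²
Solve for k using the known point: k = z·y²/x = 189×169/11 = 31941/11 ≈ 2903.7273
Now evaluate at x=20, y=21:
z = k × 20 / 441 = (31941 × 20) / (11 × 441) = 638820/4851
≈ 131.6883

131.6883


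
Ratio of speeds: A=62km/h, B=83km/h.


Ratio = 62:83
GCD = 1
Simplified = 62:83
Time ratio (same distance) = 83:62
Speed ratio = 62:83

62:83


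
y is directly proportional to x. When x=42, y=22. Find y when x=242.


Direct proportion: y/x = constant
k = 22/42 ≈ 0.5238
y₂ = k × 242 = 22 × 242 / 42 = 5324/42
≈ 126.76

126.76


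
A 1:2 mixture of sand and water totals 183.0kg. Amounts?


Total parts = 1 + 2 = 3
sand: 183.0 × 1/3 = 61.0kg
water: 183.0 × 2/3 = 122.0kg
= 61.0kg and 122.0kg

61.0kg and 122.0kg


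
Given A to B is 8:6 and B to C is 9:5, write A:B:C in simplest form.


Match B: multiply A:B by 9 → 72:54
Multiply B:C by 6 → 54:30
Combined: 72:54:30
GCD = 6
= 12:9:5

12:9:5


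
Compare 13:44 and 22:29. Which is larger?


13/44 = 0.2955
22/29 = 0.7586
0.2955 < 0.7586, so 13:44 is less
= 22:29

22:29


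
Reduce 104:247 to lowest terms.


GCD(104, 247) = 13
104/13 : 247/13
= 8:19

8:19


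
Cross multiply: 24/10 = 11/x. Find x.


Cross multiply: 24 × x = 10 × 11
24x = 110
x = 110 / 24
= 4.58

4.58


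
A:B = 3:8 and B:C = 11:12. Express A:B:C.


Match B: multiply A:B by 11 → 33:88
Multiply B:C by 8 → 88:96
Combined: 33:88:96
GCD = 1
= 33:88:96

33:88:96


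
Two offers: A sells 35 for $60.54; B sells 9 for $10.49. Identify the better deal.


Deal A: $60.54/35 = $1.7297/unit
Deal B: $10.49/9 = $1.1656/unit
B is cheaper per unit
= Deal B

Deal B


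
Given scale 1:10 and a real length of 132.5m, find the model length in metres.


Model size = real / scale
= 132.5 / 10
= 13.2500 m

13.2500 m


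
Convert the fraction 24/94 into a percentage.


Percentage = (part / whole) × 100
= (24 / 94) × 100
≈ 25.53%

25.53%


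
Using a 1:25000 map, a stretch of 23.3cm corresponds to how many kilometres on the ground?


Real distance = map distance × scale
= 23.3cm × 25000
= 582500 cm = 5825.0 m
= 5.825 km

5.825 km


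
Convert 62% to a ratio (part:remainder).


62% means 62 parts out of 100; remainder = 38
Part : remainder = 62:38
GCD = 2
= 31:19

31:19


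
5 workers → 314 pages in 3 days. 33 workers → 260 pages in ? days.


Days ∝ work / workers, so d₂ = d₁ × (m₁/m₂) × (w₂/w₁)
Workers factor (inverse): 5/33 ≈ 0.1515
Work factor (direct): 260/314 ≈ 0.8280
d₂ = 3 × 5/33 × 260/314 = (3 × 5 × 260) / (33 × 314) = 3900/10362
≈ 0.38 days

0.38 days


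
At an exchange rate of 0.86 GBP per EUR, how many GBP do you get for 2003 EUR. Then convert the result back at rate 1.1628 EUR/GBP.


Amount × rate = 2003 × 0.86 = 1722.58 GBP
Round-trip: 1722.58 × 1.1628 = 2003.02 EUR
= 1722.58 GBP, then 2003.02 EUR

1722.58 GBP, then 2003.02 EUR


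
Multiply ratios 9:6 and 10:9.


Compound ratio = (9×10) : (6×9)
= 90:54
GCD = 18
= 5:3

5:3


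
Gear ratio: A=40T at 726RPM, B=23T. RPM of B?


Gear ratio = 40:23 = 40:23
RPM_B = RPM_A × (teeth_A / teeth_B)
= 726 × (40/23)
= 1262.6 RPM

1262.6 RPM


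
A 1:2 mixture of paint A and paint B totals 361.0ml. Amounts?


Total parts = 1 + 2 = 3
paint A: 361.0 × 1/3 = 120.3ml
paint B: 361.0 × 2/3 = 240.7ml
= 120.3ml and 240.7ml

120.3ml and 240.7ml


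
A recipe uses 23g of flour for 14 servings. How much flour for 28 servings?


Direct proportion: y/x = constant
k = 23/14 ≈ 1.6429
y₂ = k × 28 = 23 × 28 / 14 = 644/14
= 46.00

46.00


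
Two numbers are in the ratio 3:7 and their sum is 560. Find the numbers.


Let A = 3k, B = 7k.
3k + 7k = 560
10k = 560 → k = 560/10 = 56
A = 3×56 = 168, B = 7×56 = 392
= A = 168, B = 392

A = 168, B = 392


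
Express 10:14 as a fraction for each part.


Total parts = 10 + 14 = 24
First part: 10/24 = 5/12
Second part: 14/24 = 7/12
= 5/12 and 7/12

5/12 and 7/12


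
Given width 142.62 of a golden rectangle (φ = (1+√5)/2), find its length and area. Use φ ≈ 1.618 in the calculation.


φ = (1 + √5) / 2 ≈ 1.618
Length = width × φ = 142.62 × 1.618 = 230.75916
≈ 230.76
Area = width × length = 142.62 × 230.75916 = 32910.8713992 ≈ 32910.87
= Length: 230.76, Area: 32910.87

Length: 230.76, Area: 32910.87


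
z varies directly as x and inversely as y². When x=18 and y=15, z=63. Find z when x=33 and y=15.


z = k·x/y²
Solve for k using the known point: k = z·y²/x = 63×225/18 = 14175/18 = 787.5000
Now evaluate at x=33, y=15:
z = k × 33 / 225 = (14175 × 33) / (18 × 225) = 467775/4050
= 115.5000

115.5000


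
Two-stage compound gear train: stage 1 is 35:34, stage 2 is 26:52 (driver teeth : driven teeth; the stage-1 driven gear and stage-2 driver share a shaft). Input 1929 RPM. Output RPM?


Stage 1: RPM_B = RPM_A × t_A/t_B = 1929 × 35/34 = 67515/34 ≈ 1985.74
B and C share a shaft → RPM_C = RPM_B
Stage 2: RPM_D = RPM_C × t_C/t_D = RPM_A × (t_A×t_C)/(t_B×t_D)
Overall ratio = (35×26)/(34×52) = 910/1768
RPM_D = 1929 × 910/1768 = 1755390/1768
≈ 992.87 RPM

992.87 RPM


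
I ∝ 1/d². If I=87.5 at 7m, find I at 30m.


I₁d₁² = I₂d₂²
I₂ = I₁ × (d₁/d₂)²
= 87.5 × (7/30)²
= 87.5 × 49/900
= 4287.5/900
≈ 4.7639

4.7639


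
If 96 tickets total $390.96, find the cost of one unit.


Unit rate = total / quantity
= 390.96 / 96
= $4.07 per unit

$4.07 per unit


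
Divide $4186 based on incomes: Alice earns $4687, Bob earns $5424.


Total income = 4687 + 5424 = $10111
Alice: $4186 × 4687/10111 = $1940.44
Bob: $4186 × 5424/10111 = $2245.56
= Alice: $1940.44, Bob: $2245.56

Alice: $1940.44, Bob: $2245.56


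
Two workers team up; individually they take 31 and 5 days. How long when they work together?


Rate of A = 1/31 per day
Rate of B = 1/5 per day
Combined rate = 1/31 + 1/5 = 36/155 ≈ 0.2323 per day
Days = 1 / combined rate = 155/36
≈ 4.31 days

4.31 days


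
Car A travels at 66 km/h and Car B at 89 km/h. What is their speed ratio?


Ratio = 66:89
GCD = 1
Simplified = 66:89
Time ratio (same distance) = 89:66
Speed ratio = 66:89

66:89


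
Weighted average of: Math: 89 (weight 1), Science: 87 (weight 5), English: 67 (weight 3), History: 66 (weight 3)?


Numerator = 89×1 + 87×5 + 67×3 + 66×3
= 89 + 435 + 201 + 198
= 923
Total weight = 12
Weighted avg = 923/12
= 76.92

76.92


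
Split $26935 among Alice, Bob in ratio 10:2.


Total parts = 10 + 2 = 12
Alice: 26935 × 10/12 = 22445.83
Bob: 26935 × 2/12 = 4489.17
= Alice: $22445.83, Bob: $4489.17

Alice: $22445.83, Bob: $4489.17


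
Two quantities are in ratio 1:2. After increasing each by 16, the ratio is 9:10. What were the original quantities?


Let A = 1k, B = 2k.
(1k + 16) / (2k + 16) = 9/10
Cross-multiply: 10(1k + 16) = 9(2k + 16)
10k + 160 = 18k + 144
10k - 18k = 144 - 160
-8k = -16
k = -16/-8 = 2
A = 1×2 = 2, B = 2×2 = 4
= A = 2, B = 4

A = 2, B = 4


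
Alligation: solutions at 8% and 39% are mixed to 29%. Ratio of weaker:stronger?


Let x parts of 8% mix with y parts of 39%.
8x + 39y = 29(x + y)
8x + 39y = 29x + 29y
x(8 - 29) = y(29 - 39)
x/y = (39 - 29)/(29 - 8) = 10/21
Simplify: 10:21
= 10:21

10:21


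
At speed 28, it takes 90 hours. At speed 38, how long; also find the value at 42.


Inverse proportion: x × y = constant
k = 28 × 90 = 2520
At x=38: k/38 = 66.32
At x=42: k/42 = 60.00
= 66.32 and 60.00

66.32 and 60.00


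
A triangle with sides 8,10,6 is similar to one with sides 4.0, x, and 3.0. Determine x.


Scale factor = 4.0/8 = 0.5
Missing side = 10 × 0.5
= 5.0

5.0


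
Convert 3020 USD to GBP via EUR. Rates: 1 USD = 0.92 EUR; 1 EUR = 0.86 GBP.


Step 1: 3020 USD × 0.92 = 2778.40 EUR
Step 2: 2778.40 EUR × 0.86 = 2389.42 GBP
Implied rate USD→GBP = 0.92 × 0.86 = 0.7912
= 2389.42 GBP

2389.42 GBP


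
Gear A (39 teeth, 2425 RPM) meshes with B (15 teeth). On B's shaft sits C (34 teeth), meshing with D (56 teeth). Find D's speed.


Stage 1: RPM_B = RPM_A × t_A/t_B = 2425 × 39/15 = 94575/15 = 6305.00
B and C share a shaft → RPM_C = RPM_B
Stage 2: RPM_D = RPM_C × t_C/t_D = RPM_A × (t_A×t_C)/(t_B×t_D)
Overall ratio = (39×34)/(15×56) = 1326/840
RPM_D = 2425 × 1326/840 = 3215550/840
≈ 3828.04 RPM

3828.04 RPM


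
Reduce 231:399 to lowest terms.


GCD(231, 399) = 21
231/21 : 399/21
= 11:19

11:19


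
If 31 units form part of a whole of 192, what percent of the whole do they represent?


Percentage = (part / whole) × 100
= (31 / 192) × 100
≈ 16.15%

16.15%


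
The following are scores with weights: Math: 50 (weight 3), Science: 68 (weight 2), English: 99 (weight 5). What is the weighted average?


Numerator = 50×3 + 68×2 + 99×5
= 150 + 136 + 495
= 781
Total weight = 10
Weighted avg = 781/10
= 78.10

78.10


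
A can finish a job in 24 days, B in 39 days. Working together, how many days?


Rate of A = 1/24 per day
Rate of B = 1/39 per day
Combined rate = 1/24 + 1/39 = 63/936 ≈ 0.0673 per day
Days = 1 / combined rate = 936/63
≈ 14.86 days

14.86 days


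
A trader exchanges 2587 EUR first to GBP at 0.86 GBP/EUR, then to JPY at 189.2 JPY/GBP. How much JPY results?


Step 1: 2587 EUR × 0.86 = 2224.82 GBP
Step 2: 2224.82 GBP × 189.2 = 420935.94 JPY
Implied rate EUR→JPY = 0.86 × 189.2 = 162.7120
= 420935.94 JPY

420935.94 JPY


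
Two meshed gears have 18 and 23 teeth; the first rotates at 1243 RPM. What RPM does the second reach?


Gear ratio = 18:23 = 18:23
RPM_B = RPM_A × (teeth_A / teeth_B)
= 1243 × (18/23)
= 972.8 RPM

972.8 RPM


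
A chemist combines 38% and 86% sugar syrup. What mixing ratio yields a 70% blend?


Let x parts of 38% mix with y parts of 86%.
38x + 86y = 70(x + y)
38x + 86y = 70x + 70y
x(38 - 70) = y(70 - 86)
x/y = (86 - 70)/(70 - 38) = 16/32
Simplify: 1:2
= 1:2

1:2


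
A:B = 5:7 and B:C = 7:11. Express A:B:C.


Match B: multiply A:B by 7 → 35:49
Multiply B:C by 7 → 49:77
Combined: 35:49:77
GCD = 7
= 5:7:11

5:7:11


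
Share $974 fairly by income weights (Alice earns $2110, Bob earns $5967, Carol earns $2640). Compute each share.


Total income = 2110 + 5967 + 2640 = $10717
Alice: $974 × 2110/10717 = $191.76
Bob: $974 × 5967/10717 = $542.30
Carol: $974 × 2640/10717 = $239.93
= Alice: $191.76, Bob: $542.30, Carol: $239.93

Alice: $191.76, Bob: $542.30, Carol: $239.93
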